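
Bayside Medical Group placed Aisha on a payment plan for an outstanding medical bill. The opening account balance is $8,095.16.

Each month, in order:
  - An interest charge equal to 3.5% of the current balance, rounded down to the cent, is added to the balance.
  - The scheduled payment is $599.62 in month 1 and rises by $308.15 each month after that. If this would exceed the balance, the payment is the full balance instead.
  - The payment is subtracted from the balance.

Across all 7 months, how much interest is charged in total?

Month 1: $8,095.16 +$283.33 interest = $8,378.49; pay $599.62 → $7,778.87
Month 2: $7,778.87 +$272.26 interest = $8,051.13; pay $907.77 → $7,143.36
Month 3: $7,143.36 +$250.01 interest = $7,393.37; pay $1,215.92 → $6,177.45
Month 4: $6,177.45 +$216.21 interest = $6,393.66; pay $1,524.07 → $4,869.59
Month 5: $4,869.59 +$170.43 interest = $5,040.02; pay $1,832.22 → $3,207.80
Month 6: $3,207.80 +$112.27 interest = $3,320.07; pay $2,140.37 → $1,179.70
Month 7: $1,179.70 +$41.28 interest = $1,220.98; pay $1,220.98 → $0.00
Total interest: $283.33 + $272.26 + $250.01 + $216.21 + $170.43 + $112.27 + $41.28 = $1,345.79

$1,345.79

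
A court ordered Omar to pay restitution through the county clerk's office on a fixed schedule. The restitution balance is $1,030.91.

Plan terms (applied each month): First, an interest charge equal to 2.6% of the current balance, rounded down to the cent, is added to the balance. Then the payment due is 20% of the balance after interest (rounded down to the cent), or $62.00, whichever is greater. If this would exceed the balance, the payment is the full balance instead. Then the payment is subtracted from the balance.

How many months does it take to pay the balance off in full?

Month 1: opening $1,030.91; interest $26.80 → $1,057.71; payment $211.54; balance $846.17
Month 2: opening $846.17; interest $22.00 → $868.17; payment $173.63; balance $694.54
Month 3: opening $694.54; interest $18.05 → $712.59; payment $142.51; balance $570.08
Month 4: opening $570.08; interest $14.82 → $584.90; payment $116.98; balance $467.92
Month 5: opening $467.92; interest $12.16 → $480.08; payment $96.01; balance $384.07
Month 6: opening $384.07; interest $9.98 → $394.05; payment $78.81; balance $315.24
Month 7: opening $315.24; interest $8.19 → $323.43; payment $64.68; balance $258.75
Month 8: opening $258.75; interest $6.72 → $265.47; payment $62.00; balance $203.47
Month 9: opening $203.47; interest $5.29 → $208.76; payment $62.00; balance $146.76
Month 10: opening $146.76; interest $3.81 → $150.57; payment $62.00; balance $88.57
Month 11: opening $88.57; interest $2.30 → $90.87; payment $62.00; balance $28.87
Month 12: opening $28.87; interest $0.75 → $29.62; payment $29.62; balance $0.00
Balance reaches $0.00 in month 12.

12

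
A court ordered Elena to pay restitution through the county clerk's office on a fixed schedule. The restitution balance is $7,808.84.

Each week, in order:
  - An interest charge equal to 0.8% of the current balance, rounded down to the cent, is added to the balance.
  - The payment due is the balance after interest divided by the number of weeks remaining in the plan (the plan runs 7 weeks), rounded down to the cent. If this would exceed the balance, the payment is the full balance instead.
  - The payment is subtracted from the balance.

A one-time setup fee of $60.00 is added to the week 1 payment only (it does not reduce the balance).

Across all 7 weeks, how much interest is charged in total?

# | Opening | Interest | Payment | Fee | End bal
1 | $7,808.84 | $62.47 | $1,124.47 | $60.00 | $6,746.84
2 | $6,746.84 | $53.97 | $1,133.46 | — | $5,667.35
3 | $5,667.35 | $45.33 | $1,142.53 | — | $4,570.15
4 | $4,570.15 | $36.56 | $1,151.67 | — | $3,455.04
5 | $3,455.04 | $27.64 | $1,160.89 | — | $2,321.79
6 | $2,321.79 | $18.57 | $1,170.18 | — | $1,170.18
7 | $1,170.18 | $9.36 | $1,179.54 | — | $0.00
Total interest: $62.47 + $53.97 + $45.33 + $36.56 + $27.64 + $18.57 + $9.36 = $253.90

$253.90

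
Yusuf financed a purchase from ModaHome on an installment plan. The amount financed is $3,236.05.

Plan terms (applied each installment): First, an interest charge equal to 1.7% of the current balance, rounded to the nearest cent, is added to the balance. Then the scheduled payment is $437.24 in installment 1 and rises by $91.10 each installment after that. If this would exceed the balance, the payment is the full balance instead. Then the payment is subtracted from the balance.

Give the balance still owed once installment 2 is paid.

$2,373.99

# | Opening | Interest | Payment | End bal
1 | $3,236.05 | $55.01 | $437.24 | $2,853.82
2 | $2,853.82 | $48.51 | $528.34 | $2,373.99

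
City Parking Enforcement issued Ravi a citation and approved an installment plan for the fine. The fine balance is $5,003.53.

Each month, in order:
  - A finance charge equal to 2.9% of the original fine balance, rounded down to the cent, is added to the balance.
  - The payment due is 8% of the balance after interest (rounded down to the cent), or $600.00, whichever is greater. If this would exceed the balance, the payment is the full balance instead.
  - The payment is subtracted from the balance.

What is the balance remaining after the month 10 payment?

# | Opening | Interest | Payment | End bal
1 | $5,003.53 | $145.10 | $600.00 | $4,548.63
2 | $4,548.63 | $145.10 | $600.00 | $4,093.73
3 | $4,093.73 | $145.10 | $600.00 | $3,638.83
4 | $3,638.83 | $145.10 | $600.00 | $3,183.93
5 | $3,183.93 | $145.10 | $600.00 | $2,729.03
6 | $2,729.03 | $145.10 | $600.00 | $2,274.13
7 | $2,274.13 | $145.10 | $600.00 | $1,819.23
8 | $1,819.23 | $145.10 | $600.00 | $1,364.33
9 | $1,364.33 | $145.10 | $600.00 | $909.43
10 | $909.43 | $145.10 | $600.00 | $454.53

$454.53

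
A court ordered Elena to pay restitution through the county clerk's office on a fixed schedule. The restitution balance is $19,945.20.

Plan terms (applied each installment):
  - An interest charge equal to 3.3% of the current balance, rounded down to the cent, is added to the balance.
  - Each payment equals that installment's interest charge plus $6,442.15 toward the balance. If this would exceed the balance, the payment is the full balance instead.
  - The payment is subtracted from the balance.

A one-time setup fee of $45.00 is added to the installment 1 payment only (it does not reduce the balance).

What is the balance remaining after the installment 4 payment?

Installment 1: $19,945.20 +$658.19 interest = $20,603.39; pay $7,100.34 (+ $45.00 fee) → $13,503.05
Installment 2: $13,503.05 +$445.60 interest = $13,948.65; pay $6,887.75 → $7,060.90
Installment 3: $7,060.90 +$233.00 interest = $7,293.90; pay $6,675.15 → $618.75
Installment 4: $618.75 +$20.41 interest = $639.16; pay $639.16 → $0.00

$0.00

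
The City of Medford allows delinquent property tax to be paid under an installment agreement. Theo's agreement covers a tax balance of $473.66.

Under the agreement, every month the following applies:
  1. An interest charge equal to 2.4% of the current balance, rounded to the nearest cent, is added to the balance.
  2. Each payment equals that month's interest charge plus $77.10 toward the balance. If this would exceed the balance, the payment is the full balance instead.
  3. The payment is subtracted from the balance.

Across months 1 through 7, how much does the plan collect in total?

Month 1: opening $473.66; interest $11.37 → $485.03; payment $88.47; balance $396.56
Month 2: opening $396.56; interest $9.52 → $406.08; payment $86.62; balance $319.46
Month 3: opening $319.46; interest $7.67 → $327.13; payment $84.77; balance $242.36
Month 4: opening $242.36; interest $5.82 → $248.18; payment $82.92; balance $165.26
Month 5: opening $165.26; interest $3.97 → $169.23; payment $81.07; balance $88.16
Month 6: opening $88.16; interest $2.12 → $90.28; payment $79.22; balance $11.06
Month 7: opening $11.06; interest $0.27 → $11.33; payment $11.33; balance $0.00
Total paid: $514.40

$514.40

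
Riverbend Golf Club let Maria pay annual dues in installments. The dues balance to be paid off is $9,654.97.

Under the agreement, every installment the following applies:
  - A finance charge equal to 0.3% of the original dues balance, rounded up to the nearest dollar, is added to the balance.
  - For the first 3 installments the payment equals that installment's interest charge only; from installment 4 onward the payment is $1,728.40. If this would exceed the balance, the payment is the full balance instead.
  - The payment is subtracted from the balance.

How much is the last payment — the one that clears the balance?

Installment 1: opening $9,654.97; interest $29.00 → $9,683.97; payment $29.00; balance $9,654.97
Installment 2: opening $9,654.97; interest $29.00 → $9,683.97; payment $29.00; balance $9,654.97
Installment 3: opening $9,654.97; interest $29.00 → $9,683.97; payment $29.00; balance $9,654.97
Installment 4: opening $9,654.97; interest $29.00 → $9,683.97; payment $1,728.40; balance $7,955.57
Installment 5: opening $7,955.57; interest $29.00 → $7,984.57; payment $1,728.40; balance $6,256.17
Installment 6: opening $6,256.17; interest $29.00 → $6,285.17; payment $1,728.40; balance $4,556.77
Installment 7: opening $4,556.77; interest $29.00 → $4,585.77; payment $1,728.40; balance $2,857.37
Installment 8: opening $2,857.37; interest $29.00 → $2,886.37; payment $1,728.40; balance $1,157.97
Installment 9: opening $1,157.97; interest $29.00 → $1,186.97; payment $1,186.97; balance $0.00

$1,186.97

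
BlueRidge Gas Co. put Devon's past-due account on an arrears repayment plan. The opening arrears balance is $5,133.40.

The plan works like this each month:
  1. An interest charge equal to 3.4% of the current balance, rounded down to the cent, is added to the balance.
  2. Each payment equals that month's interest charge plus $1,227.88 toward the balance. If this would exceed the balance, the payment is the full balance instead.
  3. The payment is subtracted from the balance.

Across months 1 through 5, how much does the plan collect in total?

Month 1: $5,133.40 +$174.53 interest = $5,307.93; pay $1,402.41 → $3,905.52
Month 2: $3,905.52 +$132.78 interest = $4,038.30; pay $1,360.66 → $2,677.64
Month 3: $2,677.64 +$91.03 interest = $2,768.67; pay $1,318.91 → $1,449.76
Month 4: $1,449.76 +$49.29 interest = $1,499.05; pay $1,277.17 → $221.88
Month 5: $221.88 +$7.54 interest = $229.42; pay $229.42 → $0.00
Total paid: $5,588.57

$5,588.57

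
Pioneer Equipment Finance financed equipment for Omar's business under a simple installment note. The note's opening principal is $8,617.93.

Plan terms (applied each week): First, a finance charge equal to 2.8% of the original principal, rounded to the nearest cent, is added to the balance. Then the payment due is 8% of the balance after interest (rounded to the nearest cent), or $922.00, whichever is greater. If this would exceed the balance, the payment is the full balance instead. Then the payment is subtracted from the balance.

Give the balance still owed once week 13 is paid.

Week 1: $8,617.93 +$241.30 interest = $8,859.23; pay $922.00 → $7,937.23
Week 2: $7,937.23 +$241.30 interest = $8,178.53; pay $922.00 → $7,256.53
Week 3: $7,256.53 +$241.30 interest = $7,497.83; pay $922.00 → $6,575.83
Week 4: $6,575.83 +$241.30 interest = $6,817.13; pay $922.00 → $5,895.13
Week 5: $5,895.13 +$241.30 interest = $6,136.43; pay $922.00 → $5,214.43
Week 6: $5,214.43 +$241.30 interest = $5,455.73; pay $922.00 → $4,533.73
Week 7: $4,533.73 +$241.30 interest = $4,775.03; pay $922.00 → $3,853.03
Week 8: $3,853.03 +$241.30 interest = $4,094.33; pay $922.00 → $3,172.33
Week 9: $3,172.33 +$241.30 interest = $3,413.63; pay $922.00 → $2,491.63
Week 10: $2,491.63 +$241.30 interest = $2,732.93; pay $922.00 → $1,810.93
Week 11: $1,810.93 +$241.30 interest = $2,052.23; pay $922.00 → $1,130.23
Week 12: $1,130.23 +$241.30 interest = $1,371.53; pay $922.00 → $449.53
Week 13: $449.53 +$241.30 interest = $690.83; pay $690.83 → $0.00

$0.00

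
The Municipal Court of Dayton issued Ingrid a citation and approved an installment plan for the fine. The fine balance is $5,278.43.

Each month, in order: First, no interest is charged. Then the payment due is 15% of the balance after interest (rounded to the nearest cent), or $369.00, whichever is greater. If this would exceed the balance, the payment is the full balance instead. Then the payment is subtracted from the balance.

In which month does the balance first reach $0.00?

Month 1: opening $5,278.43; payment $791.76; balance $4,486.67
Month 2: opening $4,486.67; payment $673.00; balance $3,813.67
Month 3: opening $3,813.67; payment $572.05; balance $3,241.62
Month 4: opening $3,241.62; payment $486.24; balance $2,755.38
Month 5: opening $2,755.38; payment $413.31; balance $2,342.07
Month 6: opening $2,342.07; payment $369.00; balance $1,973.07
Month 7: opening $1,973.07; payment $369.00; balance $1,604.07
Month 8: opening $1,604.07; payment $369.00; balance $1,235.07
Month 9: opening $1,235.07; payment $369.00; balance $866.07
Month 10: opening $866.07; payment $369.00; balance $497.07
Month 11: opening $497.07; payment $369.00; balance $128.07
Month 12: opening $128.07; payment $128.07; balance $0.00
Balance reaches $0.00 in month 12.

12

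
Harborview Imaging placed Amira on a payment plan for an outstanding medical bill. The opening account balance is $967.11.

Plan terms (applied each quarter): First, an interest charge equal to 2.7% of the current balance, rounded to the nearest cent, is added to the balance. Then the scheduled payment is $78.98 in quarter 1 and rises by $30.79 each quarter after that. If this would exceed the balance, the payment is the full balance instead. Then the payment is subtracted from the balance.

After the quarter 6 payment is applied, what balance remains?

Quarter 1: $967.11 +$26.11 interest = $993.22; pay $78.98 → $914.24
Quarter 2: $914.24 +$24.68 interest = $938.92; pay $109.77 → $829.15
Quarter 3: $829.15 +$22.39 interest = $851.54; pay $140.56 → $710.98
Quarter 4: $710.98 +$19.20 interest = $730.18; pay $171.35 → $558.83
Quarter 5: $558.83 +$15.09 interest = $573.92; pay $202.14 → $371.78
Quarter 6: $371.78 +$10.04 interest = $381.82; pay $232.93 → $148.89

$148.89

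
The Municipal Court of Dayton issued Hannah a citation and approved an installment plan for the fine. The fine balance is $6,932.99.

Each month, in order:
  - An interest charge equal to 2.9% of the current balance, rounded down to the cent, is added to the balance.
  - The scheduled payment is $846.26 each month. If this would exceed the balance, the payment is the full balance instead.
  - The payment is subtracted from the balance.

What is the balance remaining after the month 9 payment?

Month 1: opening $6,932.99; interest $201.05 → $7,134.04; payment $846.26; balance $6,287.78
Month 2: opening $6,287.78; interest $182.34 → $6,470.12; payment $846.26; balance $5,623.86
Month 3: opening $5,623.86; interest $163.09 → $5,786.95; payment $846.26; balance $4,940.69
Month 4: opening $4,940.69; interest $143.28 → $5,083.97; payment $846.26; balance $4,237.71
Month 5: opening $4,237.71; interest $122.89 → $4,360.60; payment $846.26; balance $3,514.34
Month 6: opening $3,514.34; interest $101.91 → $3,616.25; payment $846.26; balance $2,769.99
Month 7: opening $2,769.99; interest $80.32 → $2,850.31; payment $846.26; balance $2,004.05
Month 8: opening $2,004.05; interest $58.11 → $2,062.16; payment $846.26; balance $1,215.90
Month 9: opening $1,215.90; interest $35.26 → $1,251.16; payment $846.26; balance $404.90

$404.90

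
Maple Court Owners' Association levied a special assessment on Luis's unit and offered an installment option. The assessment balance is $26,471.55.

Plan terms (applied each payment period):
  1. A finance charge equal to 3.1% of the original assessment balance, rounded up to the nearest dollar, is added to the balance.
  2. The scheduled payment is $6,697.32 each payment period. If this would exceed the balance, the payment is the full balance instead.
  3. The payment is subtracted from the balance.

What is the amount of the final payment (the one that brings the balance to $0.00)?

Payment period 1: $26,471.55 +$821.00 interest = $27,292.55; pay $6,697.32 → $20,595.23
Payment period 2: $20,595.23 +$821.00 interest = $21,416.23; pay $6,697.32 → $14,718.91
Payment period 3: $14,718.91 +$821.00 interest = $15,539.91; pay $6,697.32 → $8,842.59
Payment period 4: $8,842.59 +$821.00 interest = $9,663.59; pay $6,697.32 → $2,966.27
Payment period 5: $2,966.27 +$821.00 interest = $3,787.27; pay $3,787.27 → $0.00

$3,787.27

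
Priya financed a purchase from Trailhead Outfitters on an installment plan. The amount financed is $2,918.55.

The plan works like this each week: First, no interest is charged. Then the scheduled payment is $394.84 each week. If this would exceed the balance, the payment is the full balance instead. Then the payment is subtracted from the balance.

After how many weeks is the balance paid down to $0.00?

8

Week 1: opening $2,918.55; payment $394.84; balance $2,523.71
Week 2: opening $2,523.71; payment $394.84; balance $2,128.87
Week 3: opening $2,128.87; payment $394.84; balance $1,734.03
Week 4: opening $1,734.03; payment $394.84; balance $1,339.19
Week 5: opening $1,339.19; payment $394.84; balance $944.35
Week 6: opening $944.35; payment $394.84; balance $549.51
Week 7: opening $549.51; payment $394.84; balance $154.67
Week 8: opening $154.67; payment $154.67; balance $0.00
Balance reaches $0.00 in week 8.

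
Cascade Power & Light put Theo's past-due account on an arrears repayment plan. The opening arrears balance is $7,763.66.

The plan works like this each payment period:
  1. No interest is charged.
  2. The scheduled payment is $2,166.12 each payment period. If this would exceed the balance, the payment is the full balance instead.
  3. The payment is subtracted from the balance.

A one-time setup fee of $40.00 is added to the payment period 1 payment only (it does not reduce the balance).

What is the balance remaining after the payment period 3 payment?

$1,265.30

Payment period 1: opening $7,763.66; payment $2,166.12 (+ $40.00 fee); balance $5,597.54
Payment period 2: opening $5,597.54; payment $2,166.12; balance $3,431.42
Payment period 3: opening $3,431.42; payment $2,166.12; balance $1,265.30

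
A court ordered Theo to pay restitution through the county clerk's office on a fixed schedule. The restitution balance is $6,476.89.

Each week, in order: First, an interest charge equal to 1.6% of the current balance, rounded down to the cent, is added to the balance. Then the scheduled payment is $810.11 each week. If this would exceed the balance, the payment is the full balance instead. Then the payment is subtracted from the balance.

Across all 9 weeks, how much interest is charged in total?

# | Opening | Interest | Payment | End bal
1 | $6,476.89 | $103.63 | $810.11 | $5,770.41
2 | $5,770.41 | $92.32 | $810.11 | $5,052.62
3 | $5,052.62 | $80.84 | $810.11 | $4,323.35
4 | $4,323.35 | $69.17 | $810.11 | $3,582.41
5 | $3,582.41 | $57.31 | $810.11 | $2,829.61
6 | $2,829.61 | $45.27 | $810.11 | $2,064.77
7 | $2,064.77 | $33.03 | $810.11 | $1,287.69
8 | $1,287.69 | $20.60 | $810.11 | $498.18
9 | $498.18 | $7.97 | $506.15 | $0.00
Total interest: $103.63 + $92.32 + $80.84 + $69.17 + $57.31 + $45.27 + $33.03 + $20.60 + $7.97 = $510.14

$510.14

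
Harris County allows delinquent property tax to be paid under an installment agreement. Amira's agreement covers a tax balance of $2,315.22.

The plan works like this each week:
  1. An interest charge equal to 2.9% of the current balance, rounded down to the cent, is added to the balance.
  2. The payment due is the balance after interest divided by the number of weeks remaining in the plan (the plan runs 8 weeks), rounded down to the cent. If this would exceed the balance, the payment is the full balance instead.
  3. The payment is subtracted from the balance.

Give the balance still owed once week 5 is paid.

$1,001.61

Week 1: $2,315.22 +$67.14 interest = $2,382.36; pay $297.79 → $2,084.57
Week 2: $2,084.57 +$60.45 interest = $2,145.02; pay $306.43 → $1,838.59
Week 3: $1,838.59 +$53.31 interest = $1,891.90; pay $315.31 → $1,576.59
Week 4: $1,576.59 +$45.72 interest = $1,622.31; pay $324.46 → $1,297.85
Week 5: $1,297.85 +$37.63 interest = $1,335.48; pay $333.87 → $1,001.61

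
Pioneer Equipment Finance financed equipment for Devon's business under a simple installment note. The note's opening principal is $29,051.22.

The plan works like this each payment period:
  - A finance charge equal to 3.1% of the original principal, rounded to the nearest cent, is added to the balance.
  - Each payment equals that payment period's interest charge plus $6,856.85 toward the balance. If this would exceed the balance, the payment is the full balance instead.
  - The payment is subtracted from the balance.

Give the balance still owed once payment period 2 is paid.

Payment period 1: $29,051.22 +$900.59 interest = $29,951.81; pay $7,757.44 → $22,194.37
Payment period 2: $22,194.37 +$900.59 interest = $23,094.96; pay $7,757.44 → $15,337.52

$15,337.52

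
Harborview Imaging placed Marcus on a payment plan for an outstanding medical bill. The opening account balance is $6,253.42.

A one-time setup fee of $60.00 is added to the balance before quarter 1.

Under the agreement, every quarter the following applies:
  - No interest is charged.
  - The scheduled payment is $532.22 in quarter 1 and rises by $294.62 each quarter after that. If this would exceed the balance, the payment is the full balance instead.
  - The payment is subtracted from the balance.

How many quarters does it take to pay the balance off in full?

6

# | Opening | Payment | End bal
1 | $6,313.42 | $532.22 | $5,781.20
2 | $5,781.20 | $826.84 | $4,954.36
3 | $4,954.36 | $1,121.46 | $3,832.90
4 | $3,832.90 | $1,416.08 | $2,416.82
5 | $2,416.82 | $1,710.70 | $706.12
6 | $706.12 | $706.12 | $0.00
Balance reaches $0.00 in quarter 6.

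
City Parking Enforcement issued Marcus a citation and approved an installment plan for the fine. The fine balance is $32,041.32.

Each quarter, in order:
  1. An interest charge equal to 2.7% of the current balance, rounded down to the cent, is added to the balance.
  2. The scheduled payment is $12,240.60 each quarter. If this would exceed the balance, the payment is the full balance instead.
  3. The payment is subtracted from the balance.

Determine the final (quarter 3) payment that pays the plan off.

$9,225.74

Quarter 1: $32,041.32 +$865.11 interest = $32,906.43; pay $12,240.60 → $20,665.83
Quarter 2: $20,665.83 +$557.97 interest = $21,223.80; pay $12,240.60 → $8,983.20
Quarter 3: $8,983.20 +$242.54 interest = $9,225.74; pay $9,225.74 → $0.00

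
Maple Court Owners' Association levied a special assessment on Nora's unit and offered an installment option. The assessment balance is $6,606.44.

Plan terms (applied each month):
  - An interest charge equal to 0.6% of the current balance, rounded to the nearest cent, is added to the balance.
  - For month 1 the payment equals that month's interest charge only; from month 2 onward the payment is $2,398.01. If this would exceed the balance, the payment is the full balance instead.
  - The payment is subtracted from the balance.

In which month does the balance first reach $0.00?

Month 1: $6,606.44 +$39.64 interest = $6,646.08; pay $39.64 → $6,606.44
Month 2: $6,606.44 +$39.64 interest = $6,646.08; pay $2,398.01 → $4,248.07
Month 3: $4,248.07 +$25.49 interest = $4,273.56; pay $2,398.01 → $1,875.55
Month 4: $1,875.55 +$11.25 interest = $1,886.80; pay $1,886.80 → $0.00
Balance reaches $0.00 in month 4.

4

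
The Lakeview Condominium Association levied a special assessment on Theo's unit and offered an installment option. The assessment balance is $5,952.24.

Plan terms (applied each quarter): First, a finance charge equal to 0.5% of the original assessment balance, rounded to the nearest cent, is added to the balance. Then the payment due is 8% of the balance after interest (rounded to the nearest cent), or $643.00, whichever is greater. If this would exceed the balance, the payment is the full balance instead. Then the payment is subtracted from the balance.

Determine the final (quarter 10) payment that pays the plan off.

$462.84

# | Opening | Interest | Payment | End bal
1 | $5,952.24 | $29.76 | $643.00 | $5,339.00
2 | $5,339.00 | $29.76 | $643.00 | $4,725.76
3 | $4,725.76 | $29.76 | $643.00 | $4,112.52
4 | $4,112.52 | $29.76 | $643.00 | $3,499.28
5 | $3,499.28 | $29.76 | $643.00 | $2,886.04
6 | $2,886.04 | $29.76 | $643.00 | $2,272.80
7 | $2,272.80 | $29.76 | $643.00 | $1,659.56
8 | $1,659.56 | $29.76 | $643.00 | $1,046.32
9 | $1,046.32 | $29.76 | $643.00 | $433.08
10 | $433.08 | $29.76 | $462.84 | $0.00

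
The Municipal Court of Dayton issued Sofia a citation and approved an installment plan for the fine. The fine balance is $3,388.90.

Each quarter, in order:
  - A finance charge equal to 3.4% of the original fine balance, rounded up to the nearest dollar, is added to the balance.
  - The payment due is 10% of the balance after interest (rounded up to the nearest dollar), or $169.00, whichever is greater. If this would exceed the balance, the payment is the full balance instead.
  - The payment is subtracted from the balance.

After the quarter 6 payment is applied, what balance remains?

Quarter 1: $3,388.90 +$116.00 interest = $3,504.90; pay $351.00 → $3,153.90
Quarter 2: $3,153.90 +$116.00 interest = $3,269.90; pay $327.00 → $2,942.90
Quarter 3: $2,942.90 +$116.00 interest = $3,058.90; pay $306.00 → $2,752.90
Quarter 4: $2,752.90 +$116.00 interest = $2,868.90; pay $287.00 → $2,581.90
Quarter 5: $2,581.90 +$116.00 interest = $2,697.90; pay $270.00 → $2,427.90
Quarter 6: $2,427.90 +$116.00 interest = $2,543.90; pay $255.00 → $2,288.90

$2,288.90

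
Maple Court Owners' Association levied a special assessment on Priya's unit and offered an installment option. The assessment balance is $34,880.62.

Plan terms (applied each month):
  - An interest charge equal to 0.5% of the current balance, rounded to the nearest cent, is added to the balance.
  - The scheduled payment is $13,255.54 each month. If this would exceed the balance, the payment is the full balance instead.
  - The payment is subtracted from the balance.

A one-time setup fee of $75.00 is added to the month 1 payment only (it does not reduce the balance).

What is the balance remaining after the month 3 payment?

Month 1: opening $34,880.62; interest $174.40 → $35,055.02; payment $13,255.54 (+ $75.00 fee); balance $21,799.48
Month 2: opening $21,799.48; interest $109.00 → $21,908.48; payment $13,255.54; balance $8,652.94
Month 3: opening $8,652.94; interest $43.26 → $8,696.20; payment $8,696.20; balance $0.00

$0.00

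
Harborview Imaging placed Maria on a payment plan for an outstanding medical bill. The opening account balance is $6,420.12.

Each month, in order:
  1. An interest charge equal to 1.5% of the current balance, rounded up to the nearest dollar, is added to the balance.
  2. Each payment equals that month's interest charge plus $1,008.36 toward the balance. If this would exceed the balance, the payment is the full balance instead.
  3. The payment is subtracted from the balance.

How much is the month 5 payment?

$1,044.36

Month 1: $6,420.12 +$97.00 interest = $6,517.12; pay $1,105.36 → $5,411.76
Month 2: $5,411.76 +$82.00 interest = $5,493.76; pay $1,090.36 → $4,403.40
Month 3: $4,403.40 +$67.00 interest = $4,470.40; pay $1,075.36 → $3,395.04
Month 4: $3,395.04 +$51.00 interest = $3,446.04; pay $1,059.36 → $2,386.68
Month 5: $2,386.68 +$36.00 interest = $2,422.68; pay $1,044.36 → $1,378.32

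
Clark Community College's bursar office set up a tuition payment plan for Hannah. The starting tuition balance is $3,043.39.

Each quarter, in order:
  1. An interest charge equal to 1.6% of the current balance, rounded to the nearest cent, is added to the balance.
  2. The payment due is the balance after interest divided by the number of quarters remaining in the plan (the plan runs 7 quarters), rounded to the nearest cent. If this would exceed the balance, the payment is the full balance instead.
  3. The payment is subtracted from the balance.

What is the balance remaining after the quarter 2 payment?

Quarter 1: opening $3,043.39; interest $48.69 → $3,092.08; payment $441.73; balance $2,650.35
Quarter 2: opening $2,650.35; interest $42.41 → $2,692.76; payment $448.79; balance $2,243.97

$2,243.97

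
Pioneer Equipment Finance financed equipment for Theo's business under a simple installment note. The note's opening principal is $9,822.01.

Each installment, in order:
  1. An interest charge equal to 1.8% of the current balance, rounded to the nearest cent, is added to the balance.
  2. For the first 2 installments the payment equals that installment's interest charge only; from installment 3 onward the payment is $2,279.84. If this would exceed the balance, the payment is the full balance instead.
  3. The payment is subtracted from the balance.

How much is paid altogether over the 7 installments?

$10,674.18

Installment 1: opening $9,822.01; interest $176.80 → $9,998.81; payment $176.80; balance $9,822.01
Installment 2: opening $9,822.01; interest $176.80 → $9,998.81; payment $176.80; balance $9,822.01
Installment 3: opening $9,822.01; interest $176.80 → $9,998.81; payment $2,279.84; balance $7,718.97
Installment 4: opening $7,718.97; interest $138.94 → $7,857.91; payment $2,279.84; balance $5,578.07
Installment 5: opening $5,578.07; interest $100.41 → $5,678.48; payment $2,279.84; balance $3,398.64
Installment 6: opening $3,398.64; interest $61.18 → $3,459.82; payment $2,279.84; balance $1,179.98
Installment 7: opening $1,179.98; interest $21.24 → $1,201.22; payment $1,201.22; balance $0.00
Total paid: $10,674.18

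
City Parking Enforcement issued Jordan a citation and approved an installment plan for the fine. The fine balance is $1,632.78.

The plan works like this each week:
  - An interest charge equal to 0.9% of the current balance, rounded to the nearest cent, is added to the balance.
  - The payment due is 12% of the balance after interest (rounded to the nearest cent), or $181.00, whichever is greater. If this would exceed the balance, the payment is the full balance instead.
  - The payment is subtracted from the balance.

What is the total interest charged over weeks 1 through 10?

Week 1: opening $1,632.78; interest $14.70 → $1,647.48; payment $197.70; balance $1,449.78
Week 2: opening $1,449.78; interest $13.05 → $1,462.83; payment $181.00; balance $1,281.83
Week 3: opening $1,281.83; interest $11.54 → $1,293.37; payment $181.00; balance $1,112.37
Week 4: opening $1,112.37; interest $10.01 → $1,122.38; payment $181.00; balance $941.38
Week 5: opening $941.38; interest $8.47 → $949.85; payment $181.00; balance $768.85
Week 6: opening $768.85; interest $6.92 → $775.77; payment $181.00; balance $594.77
Week 7: opening $594.77; interest $5.35 → $600.12; payment $181.00; balance $419.12
Week 8: opening $419.12; interest $3.77 → $422.89; payment $181.00; balance $241.89
Week 9: opening $241.89; interest $2.18 → $244.07; payment $181.00; balance $63.07
Week 10: opening $63.07; interest $0.57 → $63.64; payment $63.64; balance $0.00
Total interest: $14.70 + $13.05 + $11.54 + $10.01 + $8.47 + $6.92 + $5.35 + $3.77 + $2.18 + $0.57 = $76.56

$76.56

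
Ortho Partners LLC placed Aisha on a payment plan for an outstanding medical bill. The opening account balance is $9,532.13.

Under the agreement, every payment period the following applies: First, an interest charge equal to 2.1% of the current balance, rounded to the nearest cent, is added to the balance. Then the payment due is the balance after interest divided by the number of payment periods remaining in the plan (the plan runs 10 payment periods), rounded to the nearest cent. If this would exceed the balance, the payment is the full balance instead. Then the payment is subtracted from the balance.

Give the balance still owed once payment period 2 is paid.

$7,949.34

Payment period 1: opening $9,532.13; interest $200.17 → $9,732.30; payment $973.23; balance $8,759.07
Payment period 2: opening $8,759.07; interest $183.94 → $8,943.01; payment $993.67; balance $7,949.34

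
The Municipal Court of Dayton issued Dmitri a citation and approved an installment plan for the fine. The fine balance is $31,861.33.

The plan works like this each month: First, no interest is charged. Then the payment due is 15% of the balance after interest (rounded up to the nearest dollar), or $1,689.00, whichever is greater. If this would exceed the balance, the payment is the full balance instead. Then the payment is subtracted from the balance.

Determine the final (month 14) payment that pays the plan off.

$77.33

Month 1: opening $31,861.33; payment $4,780.00; balance $27,081.33
Month 2: opening $27,081.33; payment $4,063.00; balance $23,018.33
Month 3: opening $23,018.33; payment $3,453.00; balance $19,565.33
Month 4: opening $19,565.33; payment $2,935.00; balance $16,630.33
Month 5: opening $16,630.33; payment $2,495.00; balance $14,135.33
Month 6: opening $14,135.33; payment $2,121.00; balance $12,014.33
Month 7: opening $12,014.33; payment $1,803.00; balance $10,211.33
Month 8: opening $10,211.33; payment $1,689.00; balance $8,522.33
Month 9: opening $8,522.33; payment $1,689.00; balance $6,833.33
Month 10: opening $6,833.33; payment $1,689.00; balance $5,144.33
Month 11: opening $5,144.33; payment $1,689.00; balance $3,455.33
Month 12: opening $3,455.33; payment $1,689.00; balance $1,766.33
Month 13: opening $1,766.33; payment $1,689.00; balance $77.33
Month 14: opening $77.33; payment $77.33; balance $0.00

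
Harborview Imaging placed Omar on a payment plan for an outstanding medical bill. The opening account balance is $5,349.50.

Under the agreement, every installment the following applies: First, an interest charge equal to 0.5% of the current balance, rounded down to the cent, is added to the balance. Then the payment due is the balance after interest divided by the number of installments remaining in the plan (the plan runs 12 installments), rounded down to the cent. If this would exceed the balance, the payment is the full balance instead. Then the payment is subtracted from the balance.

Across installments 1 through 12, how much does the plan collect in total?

$5,526.54

# | Opening | Interest | Payment | End bal
1 | $5,349.50 | $26.74 | $448.02 | $4,928.22
2 | $4,928.22 | $24.64 | $450.26 | $4,502.60
3 | $4,502.60 | $22.51 | $452.51 | $4,072.60
4 | $4,072.60 | $20.36 | $454.77 | $3,638.19
5 | $3,638.19 | $18.19 | $457.04 | $3,199.34
6 | $3,199.34 | $15.99 | $459.33 | $2,756.00
7 | $2,756.00 | $13.78 | $461.63 | $2,308.15
8 | $2,308.15 | $11.54 | $463.93 | $1,855.76
9 | $1,855.76 | $9.27 | $466.25 | $1,398.78
10 | $1,398.78 | $6.99 | $468.59 | $937.18
11 | $937.18 | $4.68 | $470.93 | $470.93
12 | $470.93 | $2.35 | $473.28 | $0.00
Total paid: $5,526.54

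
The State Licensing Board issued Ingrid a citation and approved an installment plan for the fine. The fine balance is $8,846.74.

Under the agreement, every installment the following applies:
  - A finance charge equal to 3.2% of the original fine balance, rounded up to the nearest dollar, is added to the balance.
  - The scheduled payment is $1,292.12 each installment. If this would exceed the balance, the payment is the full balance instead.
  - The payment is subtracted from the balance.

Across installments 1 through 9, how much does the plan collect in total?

Installment 1: opening $8,846.74; interest $284.00 → $9,130.74; payment $1,292.12; balance $7,838.62
Installment 2: opening $7,838.62; interest $284.00 → $8,122.62; payment $1,292.12; balance $6,830.50
Installment 3: opening $6,830.50; interest $284.00 → $7,114.50; payment $1,292.12; balance $5,822.38
Installment 4: opening $5,822.38; interest $284.00 → $6,106.38; payment $1,292.12; balance $4,814.26
Installment 5: opening $4,814.26; interest $284.00 → $5,098.26; payment $1,292.12; balance $3,806.14
Installment 6: opening $3,806.14; interest $284.00 → $4,090.14; payment $1,292.12; balance $2,798.02
Installment 7: opening $2,798.02; interest $284.00 → $3,082.02; payment $1,292.12; balance $1,789.90
Installment 8: opening $1,789.90; interest $284.00 → $2,073.90; payment $1,292.12; balance $781.78
Installment 9: opening $781.78; interest $284.00 → $1,065.78; payment $1,065.78; balance $0.00
Total paid: $11,402.74

$11,402.74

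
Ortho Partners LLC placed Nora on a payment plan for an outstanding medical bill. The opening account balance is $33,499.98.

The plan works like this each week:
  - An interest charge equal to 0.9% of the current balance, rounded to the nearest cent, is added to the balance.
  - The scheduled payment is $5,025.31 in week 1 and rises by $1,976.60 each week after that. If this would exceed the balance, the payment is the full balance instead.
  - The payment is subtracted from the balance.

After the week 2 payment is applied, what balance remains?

$22,033.25

Week 1: $33,499.98 +$301.50 interest = $33,801.48; pay $5,025.31 → $28,776.17
Week 2: $28,776.17 +$258.99 interest = $29,035.16; pay $7,001.91 → $22,033.25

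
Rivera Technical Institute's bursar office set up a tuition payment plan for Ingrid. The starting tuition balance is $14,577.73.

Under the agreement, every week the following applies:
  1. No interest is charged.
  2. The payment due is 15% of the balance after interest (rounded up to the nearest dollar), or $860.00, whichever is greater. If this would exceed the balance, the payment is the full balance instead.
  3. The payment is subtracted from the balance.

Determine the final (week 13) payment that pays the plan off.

$335.73

Week 1: $14,577.73 − $2,187.00 → $12,390.73
Week 2: $12,390.73 − $1,859.00 → $10,531.73
Week 3: $10,531.73 − $1,580.00 → $8,951.73
Week 4: $8,951.73 − $1,343.00 → $7,608.73
Week 5: $7,608.73 − $1,142.00 → $6,466.73
Week 6: $6,466.73 − $971.00 → $5,495.73
Week 7: $5,495.73 − $860.00 → $4,635.73
Week 8: $4,635.73 − $860.00 → $3,775.73
Week 9: $3,775.73 − $860.00 → $2,915.73
Week 10: $2,915.73 − $860.00 → $2,055.73
Week 11: $2,055.73 − $860.00 → $1,195.73
Week 12: $1,195.73 − $860.00 → $335.73
Week 13: $335.73 − $335.73 → $0.00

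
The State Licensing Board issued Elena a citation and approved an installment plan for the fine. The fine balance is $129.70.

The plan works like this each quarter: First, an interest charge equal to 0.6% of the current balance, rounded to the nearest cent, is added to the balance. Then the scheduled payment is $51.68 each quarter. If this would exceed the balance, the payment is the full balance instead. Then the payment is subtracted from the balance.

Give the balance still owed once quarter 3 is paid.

$0.00

Quarter 1: $129.70 +$0.78 interest = $130.48; pay $51.68 → $78.80
Quarter 2: $78.80 +$0.47 interest = $79.27; pay $51.68 → $27.59
Quarter 3: $27.59 +$0.17 interest = $27.76; pay $27.76 → $0.00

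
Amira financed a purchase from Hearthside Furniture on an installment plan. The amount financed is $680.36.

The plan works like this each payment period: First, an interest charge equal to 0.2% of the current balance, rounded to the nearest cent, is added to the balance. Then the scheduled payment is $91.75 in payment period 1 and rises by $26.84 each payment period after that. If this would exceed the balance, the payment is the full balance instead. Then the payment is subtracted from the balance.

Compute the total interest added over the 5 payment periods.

$4.46

Payment period 1: opening $680.36; interest $1.36 → $681.72; payment $91.75; balance $589.97
Payment period 2: opening $589.97; interest $1.18 → $591.15; payment $118.59; balance $472.56
Payment period 3: opening $472.56; interest $0.95 → $473.51; payment $145.43; balance $328.08
Payment period 4: opening $328.08; interest $0.66 → $328.74; payment $172.27; balance $156.47
Payment period 5: opening $156.47; interest $0.31 → $156.78; payment $156.78; balance $0.00
Total interest: $1.36 + $1.18 + $0.95 + $0.66 + $0.31 = $4.46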